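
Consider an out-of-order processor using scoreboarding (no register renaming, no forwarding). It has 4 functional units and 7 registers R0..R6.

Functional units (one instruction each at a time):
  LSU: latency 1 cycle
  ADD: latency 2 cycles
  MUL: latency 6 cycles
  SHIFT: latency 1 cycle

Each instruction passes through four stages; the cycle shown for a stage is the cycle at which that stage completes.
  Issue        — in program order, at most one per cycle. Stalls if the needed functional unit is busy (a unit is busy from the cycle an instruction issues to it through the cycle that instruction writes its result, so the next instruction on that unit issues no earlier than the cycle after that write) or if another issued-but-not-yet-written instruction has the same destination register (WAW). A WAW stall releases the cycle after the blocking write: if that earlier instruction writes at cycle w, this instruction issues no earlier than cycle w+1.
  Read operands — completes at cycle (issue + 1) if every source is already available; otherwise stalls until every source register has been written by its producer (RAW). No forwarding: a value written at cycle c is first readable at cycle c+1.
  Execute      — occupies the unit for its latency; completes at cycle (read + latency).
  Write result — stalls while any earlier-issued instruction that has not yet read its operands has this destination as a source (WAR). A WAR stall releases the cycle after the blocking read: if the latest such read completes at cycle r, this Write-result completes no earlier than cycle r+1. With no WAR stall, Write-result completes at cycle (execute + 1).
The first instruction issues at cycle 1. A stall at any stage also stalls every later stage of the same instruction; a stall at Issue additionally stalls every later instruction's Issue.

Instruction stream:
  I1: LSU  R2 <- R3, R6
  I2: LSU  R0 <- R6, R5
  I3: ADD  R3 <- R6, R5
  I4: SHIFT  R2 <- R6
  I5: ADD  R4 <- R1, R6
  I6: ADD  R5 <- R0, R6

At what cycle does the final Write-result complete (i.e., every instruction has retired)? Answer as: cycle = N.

c1: I1 dispatched to LSU
c2: I1 operands ready
c3: I1 complete
c4: R2←I1
c5: I2 dispatched to LSU
c6: I2 operands ready · I3 dispatched to ADD
c7: I2 complete · I3 operands ready · I4 dispatched to SHIFT
c8: R0←I2 · I4 operands ready
c9: I3 complete · I4 complete
c10: R3←I3 · R2←I4
c11: I5 dispatched to ADD
c12: I5 operands ready
c14: I5 complete
c15: R4←I5
c16: I6 dispatched to ADD
c17: I6 operands ready
c19: I6 complete
c20: R5←I6

cycle = 20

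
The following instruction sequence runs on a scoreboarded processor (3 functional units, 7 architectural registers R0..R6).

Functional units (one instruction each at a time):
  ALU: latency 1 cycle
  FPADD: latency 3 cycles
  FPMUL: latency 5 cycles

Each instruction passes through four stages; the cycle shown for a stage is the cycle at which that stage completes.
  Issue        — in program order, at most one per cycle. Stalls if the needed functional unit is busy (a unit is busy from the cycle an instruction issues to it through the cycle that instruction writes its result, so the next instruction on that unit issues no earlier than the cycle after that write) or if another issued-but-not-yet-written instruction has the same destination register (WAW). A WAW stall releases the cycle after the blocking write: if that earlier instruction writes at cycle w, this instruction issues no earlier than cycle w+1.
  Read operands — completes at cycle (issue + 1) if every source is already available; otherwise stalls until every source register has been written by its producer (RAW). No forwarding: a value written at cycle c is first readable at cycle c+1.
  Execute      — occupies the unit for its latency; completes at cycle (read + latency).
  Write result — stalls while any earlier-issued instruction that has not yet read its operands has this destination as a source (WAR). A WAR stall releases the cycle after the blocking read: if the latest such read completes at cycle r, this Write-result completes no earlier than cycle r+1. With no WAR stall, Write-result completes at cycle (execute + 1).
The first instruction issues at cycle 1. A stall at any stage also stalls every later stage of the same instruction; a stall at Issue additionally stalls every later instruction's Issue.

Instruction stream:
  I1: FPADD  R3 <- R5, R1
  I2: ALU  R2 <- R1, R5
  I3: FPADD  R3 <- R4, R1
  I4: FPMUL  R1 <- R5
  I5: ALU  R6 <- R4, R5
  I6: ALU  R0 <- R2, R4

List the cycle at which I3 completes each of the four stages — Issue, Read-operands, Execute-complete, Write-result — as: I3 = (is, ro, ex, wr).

c1: I1→FPADD
c2: I1 RO | I2→ALU
c3: I2 RO
c4: I2 EX
c5: I1 EX | I2 WR R2
c6: I1 WR R3
c7: I3→FPADD
c8: I3 RO | I4→FPMUL
c9: I4 RO | I5→ALU
c10: I5 RO
c11: I3 EX | I5 EX
c12: I3 WR R3 | I5 WR R6
c13: I6→ALU
c14: I4 EX | I6 RO
c15: I4 WR R1 | I6 EX
c16: I6 WR R0

I3 = (7, 8, 11, 12)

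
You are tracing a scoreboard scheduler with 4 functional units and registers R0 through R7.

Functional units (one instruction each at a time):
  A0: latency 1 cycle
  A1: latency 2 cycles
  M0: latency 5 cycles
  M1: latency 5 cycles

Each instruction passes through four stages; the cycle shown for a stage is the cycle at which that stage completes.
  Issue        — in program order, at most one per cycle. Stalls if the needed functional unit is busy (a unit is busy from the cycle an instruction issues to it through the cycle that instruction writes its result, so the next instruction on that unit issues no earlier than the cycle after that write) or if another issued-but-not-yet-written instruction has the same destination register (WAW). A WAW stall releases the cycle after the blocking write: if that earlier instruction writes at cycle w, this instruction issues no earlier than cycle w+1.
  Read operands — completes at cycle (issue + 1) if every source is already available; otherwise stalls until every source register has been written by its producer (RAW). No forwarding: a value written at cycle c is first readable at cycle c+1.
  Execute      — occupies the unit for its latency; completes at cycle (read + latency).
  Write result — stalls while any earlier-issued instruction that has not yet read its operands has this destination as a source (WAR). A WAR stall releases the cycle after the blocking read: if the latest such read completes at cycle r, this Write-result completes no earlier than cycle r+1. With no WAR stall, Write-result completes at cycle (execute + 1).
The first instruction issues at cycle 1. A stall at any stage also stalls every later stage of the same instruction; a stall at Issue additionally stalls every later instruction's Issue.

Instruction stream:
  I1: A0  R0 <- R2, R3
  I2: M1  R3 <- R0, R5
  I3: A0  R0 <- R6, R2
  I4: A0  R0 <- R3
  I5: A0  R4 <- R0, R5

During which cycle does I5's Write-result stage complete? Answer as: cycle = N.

cycle = 18

I1 -> (1, 2, 3, 4)
I2 -> (2, 5, 10, 11)  // RAW R0: wait I1 write@4
I3 -> (5, 6, 7, 8)  // struct: A0 busy until I1 writes@4
I4 -> (9, 12, 13, 14)  // struct: A0 busy until I3 writes@8, RAW R3: wait I2 write@11
I5 -> (15, 16, 17, 18)  // struct: A0 busy until I4 writes@14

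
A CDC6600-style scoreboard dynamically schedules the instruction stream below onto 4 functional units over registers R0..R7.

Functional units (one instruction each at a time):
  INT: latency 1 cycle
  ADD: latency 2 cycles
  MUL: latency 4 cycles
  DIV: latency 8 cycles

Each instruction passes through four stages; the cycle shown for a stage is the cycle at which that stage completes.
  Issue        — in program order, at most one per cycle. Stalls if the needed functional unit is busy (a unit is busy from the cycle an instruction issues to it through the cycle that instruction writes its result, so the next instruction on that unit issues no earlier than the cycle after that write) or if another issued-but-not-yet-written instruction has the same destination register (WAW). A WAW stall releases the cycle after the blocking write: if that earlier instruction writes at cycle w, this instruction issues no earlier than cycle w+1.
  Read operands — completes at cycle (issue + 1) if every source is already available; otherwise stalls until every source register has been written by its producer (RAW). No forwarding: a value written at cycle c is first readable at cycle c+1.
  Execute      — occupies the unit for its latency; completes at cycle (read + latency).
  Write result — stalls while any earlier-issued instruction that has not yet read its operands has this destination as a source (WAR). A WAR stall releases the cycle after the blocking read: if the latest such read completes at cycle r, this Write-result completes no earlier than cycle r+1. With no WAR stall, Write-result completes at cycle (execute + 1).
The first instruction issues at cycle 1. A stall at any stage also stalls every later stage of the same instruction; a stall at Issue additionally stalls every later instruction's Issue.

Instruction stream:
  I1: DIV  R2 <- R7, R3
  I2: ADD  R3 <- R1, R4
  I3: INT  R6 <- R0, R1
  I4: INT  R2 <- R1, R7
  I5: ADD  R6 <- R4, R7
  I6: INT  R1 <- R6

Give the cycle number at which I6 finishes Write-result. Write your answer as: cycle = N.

  I1 | 1 | 2 | 10 | 11
  I2 | 2 | 3 | 5 | 6
  I3 | 3 | 4 | 5 | 6
  I4 | 12 | 13 | 14 | 15   WAW R2: wait I1 write@11
  I5 | 13 | 14 | 16 | 17
  I6 | 16 | 18 | 19 | 20   struct: INT busy until I4 writes@15 · RAW R6: wait I5 write@17

cycle = 20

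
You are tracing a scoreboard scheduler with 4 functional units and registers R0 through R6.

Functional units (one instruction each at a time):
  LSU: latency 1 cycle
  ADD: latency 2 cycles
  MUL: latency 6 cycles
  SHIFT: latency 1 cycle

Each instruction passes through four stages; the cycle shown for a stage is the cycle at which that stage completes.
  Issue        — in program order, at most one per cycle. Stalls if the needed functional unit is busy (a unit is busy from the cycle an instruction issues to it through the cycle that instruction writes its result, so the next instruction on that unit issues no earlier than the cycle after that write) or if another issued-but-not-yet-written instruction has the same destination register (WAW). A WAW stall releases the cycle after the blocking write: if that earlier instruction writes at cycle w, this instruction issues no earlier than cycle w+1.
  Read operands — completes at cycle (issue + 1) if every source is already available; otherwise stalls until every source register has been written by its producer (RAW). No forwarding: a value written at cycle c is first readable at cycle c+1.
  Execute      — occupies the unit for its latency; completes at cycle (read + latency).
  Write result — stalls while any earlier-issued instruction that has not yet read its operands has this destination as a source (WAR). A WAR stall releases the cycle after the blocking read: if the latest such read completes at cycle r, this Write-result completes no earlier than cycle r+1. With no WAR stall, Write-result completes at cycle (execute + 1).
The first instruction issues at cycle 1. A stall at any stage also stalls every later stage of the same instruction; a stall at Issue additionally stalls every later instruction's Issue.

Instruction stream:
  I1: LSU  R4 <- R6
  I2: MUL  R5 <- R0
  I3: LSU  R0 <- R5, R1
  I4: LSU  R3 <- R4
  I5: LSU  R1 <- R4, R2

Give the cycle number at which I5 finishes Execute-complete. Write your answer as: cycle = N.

cycle 1: I1 dispatched to LSU
cycle 2: I1 operands ready, I2 dispatched to MUL
cycle 3: I1 complete, I2 operands ready
cycle 4: R4←I1
cycle 5: I3 dispatched to LSU
cycle 9: I2 complete
cycle 10: R5←I2
cycle 11: I3 operands ready
cycle 12: I3 complete
cycle 13: R0←I3
cycle 14: I4 dispatched to LSU
cycle 15: I4 operands ready
cycle 16: I4 complete
cycle 17: R3←I4
cycle 18: I5 dispatched to LSU
cycle 19: I5 operands ready
cycle 20: I5 complete
cycle 21: R1←I5

cycle = 20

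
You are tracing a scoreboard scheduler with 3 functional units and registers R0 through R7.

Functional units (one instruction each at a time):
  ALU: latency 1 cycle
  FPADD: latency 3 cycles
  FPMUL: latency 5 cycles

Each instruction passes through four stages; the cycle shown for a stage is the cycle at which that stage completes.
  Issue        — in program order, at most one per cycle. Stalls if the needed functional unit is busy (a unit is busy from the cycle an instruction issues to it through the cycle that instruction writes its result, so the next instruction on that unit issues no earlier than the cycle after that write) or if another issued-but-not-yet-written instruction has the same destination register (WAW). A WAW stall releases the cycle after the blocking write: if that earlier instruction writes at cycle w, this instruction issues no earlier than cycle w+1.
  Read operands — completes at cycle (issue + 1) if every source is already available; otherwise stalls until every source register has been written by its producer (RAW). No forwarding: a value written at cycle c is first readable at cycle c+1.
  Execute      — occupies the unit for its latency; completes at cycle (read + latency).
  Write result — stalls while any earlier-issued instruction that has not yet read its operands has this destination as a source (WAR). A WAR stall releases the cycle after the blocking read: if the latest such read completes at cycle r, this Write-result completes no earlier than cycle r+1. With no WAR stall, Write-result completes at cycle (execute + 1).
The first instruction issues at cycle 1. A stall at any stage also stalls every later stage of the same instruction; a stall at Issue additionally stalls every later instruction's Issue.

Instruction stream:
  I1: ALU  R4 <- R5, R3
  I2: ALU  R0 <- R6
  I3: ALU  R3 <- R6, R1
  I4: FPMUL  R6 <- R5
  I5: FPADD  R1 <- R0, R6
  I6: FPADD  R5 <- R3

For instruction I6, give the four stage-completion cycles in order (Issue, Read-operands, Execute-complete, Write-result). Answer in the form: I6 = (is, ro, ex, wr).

I1 -> (1, 2, 3, 4)
I2 -> (5, 6, 7, 8)  // struct: ALU busy until I1 writes@4
I3 -> (9, 10, 11, 12)  // struct: ALU busy until I2 writes@8
I4 -> (10, 11, 16, 17)
I5 -> (11, 18, 21, 22)  // RAW R6: wait I4 write@17
I6 -> (23, 24, 27, 28)  // struct: FPADD busy until I5 writes@22

I6 = (23, 24, 27, 28)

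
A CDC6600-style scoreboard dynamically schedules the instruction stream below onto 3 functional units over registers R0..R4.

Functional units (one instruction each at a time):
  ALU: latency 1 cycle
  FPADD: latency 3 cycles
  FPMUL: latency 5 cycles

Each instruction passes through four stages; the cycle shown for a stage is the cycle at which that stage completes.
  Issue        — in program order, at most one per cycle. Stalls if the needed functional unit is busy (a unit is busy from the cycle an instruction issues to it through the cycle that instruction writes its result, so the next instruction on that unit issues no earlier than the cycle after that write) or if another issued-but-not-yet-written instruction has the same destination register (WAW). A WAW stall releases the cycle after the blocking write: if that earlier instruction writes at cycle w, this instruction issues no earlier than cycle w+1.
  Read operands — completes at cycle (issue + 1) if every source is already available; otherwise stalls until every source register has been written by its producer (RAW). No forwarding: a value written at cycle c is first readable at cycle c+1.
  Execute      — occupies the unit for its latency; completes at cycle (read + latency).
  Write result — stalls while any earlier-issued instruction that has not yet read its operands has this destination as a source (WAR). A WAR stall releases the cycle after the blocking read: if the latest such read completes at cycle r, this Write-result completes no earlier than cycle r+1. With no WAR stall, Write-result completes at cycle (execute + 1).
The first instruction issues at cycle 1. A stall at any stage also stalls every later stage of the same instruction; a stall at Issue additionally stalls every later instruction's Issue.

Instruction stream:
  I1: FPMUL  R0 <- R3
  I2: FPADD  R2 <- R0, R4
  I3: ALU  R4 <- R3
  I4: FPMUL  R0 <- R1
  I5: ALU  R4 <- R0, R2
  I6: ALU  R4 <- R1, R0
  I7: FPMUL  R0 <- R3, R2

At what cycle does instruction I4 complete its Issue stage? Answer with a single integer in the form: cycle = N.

cycle = 9

[1] I1 issues→FPMUL
[2] I1 reads; I2 issues→FPADD
[3] I3 issues→ALU
[4] I3 reads
[5] I3 exec-done
[7] I1 exec-done
[8] I1 writes R0
[9] I2 reads; I4 issues→FPMUL
[10] I3 writes R4; I4 reads
[11] I5 issues→ALU
[12] I2 exec-done
[13] I2 writes R2
[15] I4 exec-done
[16] I4 writes R0
[17] I5 reads
[18] I5 exec-done
[19] I5 writes R4
[20] I6 issues→ALU
[21] I6 reads; I7 issues→FPMUL
[22] I6 exec-done; I7 reads
[23] I6 writes R4
[27] I7 exec-done
[28] I7 writes R0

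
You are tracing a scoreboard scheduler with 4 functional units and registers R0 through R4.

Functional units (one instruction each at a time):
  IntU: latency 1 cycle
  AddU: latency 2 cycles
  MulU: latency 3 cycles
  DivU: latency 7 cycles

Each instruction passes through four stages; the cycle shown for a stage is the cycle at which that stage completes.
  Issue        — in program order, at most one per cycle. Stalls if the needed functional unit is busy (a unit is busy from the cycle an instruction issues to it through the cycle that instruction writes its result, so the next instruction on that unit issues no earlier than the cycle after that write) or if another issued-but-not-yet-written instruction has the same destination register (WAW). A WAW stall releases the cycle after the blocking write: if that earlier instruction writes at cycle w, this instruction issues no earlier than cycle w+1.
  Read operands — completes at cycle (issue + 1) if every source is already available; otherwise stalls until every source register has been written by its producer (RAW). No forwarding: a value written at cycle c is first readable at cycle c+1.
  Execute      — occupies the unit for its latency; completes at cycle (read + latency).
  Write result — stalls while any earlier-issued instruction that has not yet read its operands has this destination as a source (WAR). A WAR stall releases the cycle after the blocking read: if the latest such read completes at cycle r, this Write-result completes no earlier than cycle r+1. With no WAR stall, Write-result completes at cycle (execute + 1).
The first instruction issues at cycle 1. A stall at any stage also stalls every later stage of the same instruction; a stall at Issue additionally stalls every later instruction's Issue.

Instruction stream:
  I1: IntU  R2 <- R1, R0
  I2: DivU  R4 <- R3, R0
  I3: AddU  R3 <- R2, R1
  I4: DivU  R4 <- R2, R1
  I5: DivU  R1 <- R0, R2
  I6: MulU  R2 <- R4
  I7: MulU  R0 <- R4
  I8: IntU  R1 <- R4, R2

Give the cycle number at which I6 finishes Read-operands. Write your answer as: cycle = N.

cycle 1: I1 dispatched to IntU
cycle 2: I1 operands ready; I2 dispatched to DivU
cycle 3: I1 complete; I2 operands ready; I3 dispatched to AddU
cycle 4: R2←I1
cycle 5: I3 operands ready
cycle 7: I3 complete
cycle 8: R3←I3
cycle 10: I2 complete
cycle 11: R4←I2
cycle 12: I4 dispatched to DivU
cycle 13: I4 operands ready
cycle 20: I4 complete
cycle 21: R4←I4
cycle 22: I5 dispatched to DivU
cycle 23: I5 operands ready; I6 dispatched to MulU
cycle 24: I6 operands ready
cycle 27: I6 complete
cycle 28: R2←I6
cycle 29: I7 dispatched to MulU
cycle 30: I5 complete; I7 operands ready
cycle 31: R1←I5
cycle 32: I8 dispatched to IntU
cycle 33: I7 complete; I8 operands ready
cycle 34: R0←I7; I8 complete
cycle 35: R1←I8

cycle = 24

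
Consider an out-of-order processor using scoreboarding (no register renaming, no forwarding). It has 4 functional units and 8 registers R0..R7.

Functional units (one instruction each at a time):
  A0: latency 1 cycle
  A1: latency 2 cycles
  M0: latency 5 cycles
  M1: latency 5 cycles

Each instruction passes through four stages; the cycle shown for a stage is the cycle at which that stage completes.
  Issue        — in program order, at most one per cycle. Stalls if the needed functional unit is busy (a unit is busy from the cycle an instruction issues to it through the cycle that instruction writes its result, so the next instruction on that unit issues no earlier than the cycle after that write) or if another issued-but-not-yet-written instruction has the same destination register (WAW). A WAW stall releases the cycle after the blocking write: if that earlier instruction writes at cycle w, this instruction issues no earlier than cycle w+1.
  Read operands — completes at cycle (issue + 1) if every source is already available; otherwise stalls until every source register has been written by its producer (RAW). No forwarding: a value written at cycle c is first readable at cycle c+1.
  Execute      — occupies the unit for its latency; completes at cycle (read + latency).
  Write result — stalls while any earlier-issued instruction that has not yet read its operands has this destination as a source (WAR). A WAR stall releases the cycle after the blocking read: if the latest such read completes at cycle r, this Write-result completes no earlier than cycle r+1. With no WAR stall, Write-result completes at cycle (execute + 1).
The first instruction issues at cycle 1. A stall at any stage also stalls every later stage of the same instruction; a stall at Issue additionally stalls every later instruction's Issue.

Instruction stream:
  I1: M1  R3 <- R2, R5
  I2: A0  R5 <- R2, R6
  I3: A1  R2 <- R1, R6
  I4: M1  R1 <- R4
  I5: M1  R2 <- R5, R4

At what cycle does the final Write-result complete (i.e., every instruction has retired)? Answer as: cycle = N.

cycle = 24

cycle 1: I1 issues→M1
cycle 2: I1 reads, I2 issues→A0
cycle 3: I2 reads, I3 issues→A1
cycle 4: I2 exec-done, I3 reads
cycle 5: I2 writes R5
cycle 6: I3 exec-done
cycle 7: I1 exec-done, I3 writes R2
cycle 8: I1 writes R3
cycle 9: I4 issues→M1
cycle 10: I4 reads
cycle 15: I4 exec-done
cycle 16: I4 writes R1
cycle 17: I5 issues→M1
cycle 18: I5 reads
cycle 23: I5 exec-done
cycle 24: I5 writes R2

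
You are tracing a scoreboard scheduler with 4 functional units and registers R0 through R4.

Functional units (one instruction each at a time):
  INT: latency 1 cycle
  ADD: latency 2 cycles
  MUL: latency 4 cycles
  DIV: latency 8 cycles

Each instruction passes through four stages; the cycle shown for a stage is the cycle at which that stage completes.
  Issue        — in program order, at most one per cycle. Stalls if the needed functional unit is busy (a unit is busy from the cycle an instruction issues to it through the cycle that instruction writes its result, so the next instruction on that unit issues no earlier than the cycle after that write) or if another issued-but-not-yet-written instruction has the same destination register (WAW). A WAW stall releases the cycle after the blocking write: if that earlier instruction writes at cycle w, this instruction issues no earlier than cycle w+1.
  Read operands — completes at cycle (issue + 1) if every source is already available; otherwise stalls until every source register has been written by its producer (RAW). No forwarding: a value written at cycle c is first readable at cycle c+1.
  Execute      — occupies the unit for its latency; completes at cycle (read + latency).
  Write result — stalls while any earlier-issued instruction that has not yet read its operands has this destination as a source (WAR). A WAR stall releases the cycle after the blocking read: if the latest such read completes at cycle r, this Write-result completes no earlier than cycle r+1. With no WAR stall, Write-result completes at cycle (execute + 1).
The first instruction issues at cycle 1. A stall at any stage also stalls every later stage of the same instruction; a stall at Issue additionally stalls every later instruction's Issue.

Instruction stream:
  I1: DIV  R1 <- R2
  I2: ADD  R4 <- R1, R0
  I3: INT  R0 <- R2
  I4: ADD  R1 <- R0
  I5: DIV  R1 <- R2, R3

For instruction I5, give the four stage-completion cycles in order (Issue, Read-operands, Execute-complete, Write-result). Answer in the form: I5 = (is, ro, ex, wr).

c1: I1→DIV
c2: I1 RO; I2→ADD
c3: I3→INT
c4: I3 RO
c5: I3 EX
c10: I1 EX
c11: I1 WR R1
c12: I2 RO
c13: I3 WR R0
c14: I2 EX
c15: I2 WR R4
c16: I4→ADD
c17: I4 RO
c19: I4 EX
c20: I4 WR R1
c21: I5→DIV
c22: I5 RO
c30: I5 EX
c31: I5 WR R1

I5 = (21, 22, 30, 31)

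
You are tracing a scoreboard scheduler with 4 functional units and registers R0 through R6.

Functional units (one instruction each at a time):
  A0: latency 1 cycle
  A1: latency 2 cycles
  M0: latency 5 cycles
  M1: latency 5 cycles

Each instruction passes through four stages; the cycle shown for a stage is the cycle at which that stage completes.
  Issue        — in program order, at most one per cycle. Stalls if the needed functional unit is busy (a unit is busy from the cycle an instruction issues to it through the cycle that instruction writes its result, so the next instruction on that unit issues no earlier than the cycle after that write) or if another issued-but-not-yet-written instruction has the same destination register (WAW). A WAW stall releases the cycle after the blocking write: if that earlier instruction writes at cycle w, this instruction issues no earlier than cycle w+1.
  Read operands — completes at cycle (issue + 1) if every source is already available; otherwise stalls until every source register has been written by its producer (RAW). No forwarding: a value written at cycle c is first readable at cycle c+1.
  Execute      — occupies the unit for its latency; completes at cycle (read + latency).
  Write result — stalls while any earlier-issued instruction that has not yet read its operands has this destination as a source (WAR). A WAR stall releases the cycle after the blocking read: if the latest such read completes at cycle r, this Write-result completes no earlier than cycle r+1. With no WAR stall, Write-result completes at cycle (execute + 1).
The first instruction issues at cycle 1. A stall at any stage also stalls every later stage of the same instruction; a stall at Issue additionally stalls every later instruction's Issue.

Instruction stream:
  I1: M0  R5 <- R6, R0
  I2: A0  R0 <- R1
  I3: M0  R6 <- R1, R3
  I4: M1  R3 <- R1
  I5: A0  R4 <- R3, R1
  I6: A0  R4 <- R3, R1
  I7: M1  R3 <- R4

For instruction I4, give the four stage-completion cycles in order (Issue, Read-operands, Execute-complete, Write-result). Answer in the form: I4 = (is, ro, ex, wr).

t=1  I1 dispatched to M0
t=2  I1 operands ready, I2 dispatched to A0
t=3  I2 operands ready
t=4  I2 complete
t=5  R0←I2
t=7  I1 complete
t=8  R5←I1
t=9  I3 dispatched to M0
t=10  I3 operands ready, I4 dispatched to M1
t=11  I4 operands ready, I5 dispatched to A0
t=15  I3 complete
t=16  R6←I3, I4 complete
t=17  R3←I4
t=18  I5 operands ready
t=19  I5 complete
t=20  R4←I5
t=21  I6 dispatched to A0
t=22  I6 operands ready, I7 dispatched to M1
t=23  I6 complete
t=24  R4←I6
t=25  I7 operands ready
t=30  I7 complete
t=31  R3←I7

I4 = (10, 11, 16, 17)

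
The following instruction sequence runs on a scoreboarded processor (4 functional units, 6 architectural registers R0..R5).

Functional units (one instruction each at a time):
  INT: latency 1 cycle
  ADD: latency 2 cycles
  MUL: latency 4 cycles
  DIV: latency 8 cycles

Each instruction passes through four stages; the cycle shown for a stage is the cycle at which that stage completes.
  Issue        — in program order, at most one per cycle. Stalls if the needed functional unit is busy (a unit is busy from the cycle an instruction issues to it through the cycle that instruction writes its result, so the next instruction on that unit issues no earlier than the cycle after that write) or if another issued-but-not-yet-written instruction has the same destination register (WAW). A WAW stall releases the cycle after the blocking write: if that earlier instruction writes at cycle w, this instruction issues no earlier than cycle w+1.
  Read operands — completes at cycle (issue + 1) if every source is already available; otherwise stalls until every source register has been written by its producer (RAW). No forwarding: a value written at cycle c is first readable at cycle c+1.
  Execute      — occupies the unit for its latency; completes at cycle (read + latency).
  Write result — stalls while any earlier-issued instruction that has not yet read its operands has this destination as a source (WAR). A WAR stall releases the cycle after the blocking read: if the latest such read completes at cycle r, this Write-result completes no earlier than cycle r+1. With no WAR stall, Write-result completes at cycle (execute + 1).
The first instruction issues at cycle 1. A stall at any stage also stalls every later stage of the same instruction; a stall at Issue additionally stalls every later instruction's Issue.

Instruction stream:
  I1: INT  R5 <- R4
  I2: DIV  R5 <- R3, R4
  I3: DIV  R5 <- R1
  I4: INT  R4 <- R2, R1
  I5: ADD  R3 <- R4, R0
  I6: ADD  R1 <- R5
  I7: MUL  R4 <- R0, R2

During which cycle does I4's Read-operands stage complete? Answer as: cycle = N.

I1: IS=1 RO=2 EX=3 WR=4
I2: IS=5 RO=6 EX=14 WR=15  [WAW R5: wait I1 write@4]
I3: IS=16 RO=17 EX=25 WR=26  [struct: DIV busy until I2 writes@15]
I4: IS=17 RO=18 EX=19 WR=20
I5: IS=18 RO=21 EX=23 WR=24  [RAW R4: wait I4 write@20]
I6: IS=25 RO=27 EX=29 WR=30  [struct: ADD busy until I5 writes@24; RAW R5: wait I3 write@26]
I7: IS=26 RO=27 EX=31 WR=32

cycle = 18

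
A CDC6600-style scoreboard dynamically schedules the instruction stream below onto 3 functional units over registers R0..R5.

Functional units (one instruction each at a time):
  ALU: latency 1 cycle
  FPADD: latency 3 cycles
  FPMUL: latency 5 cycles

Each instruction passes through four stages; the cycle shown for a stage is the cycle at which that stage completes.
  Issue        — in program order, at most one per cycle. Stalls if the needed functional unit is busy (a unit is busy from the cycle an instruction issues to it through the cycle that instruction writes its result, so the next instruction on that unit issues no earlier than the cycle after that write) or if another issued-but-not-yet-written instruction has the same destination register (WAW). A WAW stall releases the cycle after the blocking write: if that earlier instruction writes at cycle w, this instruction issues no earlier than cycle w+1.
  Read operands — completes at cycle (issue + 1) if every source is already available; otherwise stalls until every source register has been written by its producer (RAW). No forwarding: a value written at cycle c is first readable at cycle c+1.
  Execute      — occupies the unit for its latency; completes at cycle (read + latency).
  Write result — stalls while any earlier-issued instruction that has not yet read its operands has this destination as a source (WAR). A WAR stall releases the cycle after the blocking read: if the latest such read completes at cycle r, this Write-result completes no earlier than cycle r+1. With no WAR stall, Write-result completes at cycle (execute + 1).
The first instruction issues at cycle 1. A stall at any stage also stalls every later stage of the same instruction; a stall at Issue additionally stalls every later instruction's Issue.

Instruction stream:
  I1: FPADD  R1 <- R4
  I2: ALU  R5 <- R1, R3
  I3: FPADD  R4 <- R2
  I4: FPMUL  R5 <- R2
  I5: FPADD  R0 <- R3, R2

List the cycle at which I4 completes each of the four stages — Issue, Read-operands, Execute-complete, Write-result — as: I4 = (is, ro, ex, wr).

[I1] 1/2/5/6
[I2] 2/7/8/9  (RAW R1: wait I1 write@6)
[I3] 7/8/11/12  (struct: FPADD busy until I1 writes@6)
[I4] 10/11/16/17  (WAW R5: wait I2 write@9)
[I5] 13/14/17/18  (struct: FPADD busy until I3 writes@12)

I4 = (10, 11, 16, 17)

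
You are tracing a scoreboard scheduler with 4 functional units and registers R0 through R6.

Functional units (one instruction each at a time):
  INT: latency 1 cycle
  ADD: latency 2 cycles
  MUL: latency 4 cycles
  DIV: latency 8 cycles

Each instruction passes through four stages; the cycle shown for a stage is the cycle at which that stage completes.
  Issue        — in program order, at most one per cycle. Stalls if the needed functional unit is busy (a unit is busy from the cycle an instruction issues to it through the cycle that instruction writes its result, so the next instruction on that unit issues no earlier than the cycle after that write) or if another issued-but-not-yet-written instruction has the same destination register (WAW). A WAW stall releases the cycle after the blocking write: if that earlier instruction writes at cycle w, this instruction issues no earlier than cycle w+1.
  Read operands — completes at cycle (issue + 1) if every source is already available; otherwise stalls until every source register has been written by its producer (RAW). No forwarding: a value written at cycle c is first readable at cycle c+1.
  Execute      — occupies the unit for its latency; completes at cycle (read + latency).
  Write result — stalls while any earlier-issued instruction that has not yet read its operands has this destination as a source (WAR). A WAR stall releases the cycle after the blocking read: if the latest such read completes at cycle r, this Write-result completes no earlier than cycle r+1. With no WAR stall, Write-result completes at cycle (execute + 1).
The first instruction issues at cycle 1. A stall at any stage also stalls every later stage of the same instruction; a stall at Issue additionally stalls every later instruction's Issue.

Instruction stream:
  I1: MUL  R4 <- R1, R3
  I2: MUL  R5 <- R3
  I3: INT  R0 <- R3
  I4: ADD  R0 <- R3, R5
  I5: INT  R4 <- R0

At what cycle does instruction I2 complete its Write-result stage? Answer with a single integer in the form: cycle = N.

cycle = 14

[1] I1 issues→MUL
[2] I1 reads
[6] I1 exec-done
[7] I1 writes R4
[8] I2 issues→MUL
[9] I2 reads; I3 issues→INT
[10] I3 reads
[11] I3 exec-done
[12] I3 writes R0
[13] I2 exec-done; I4 issues→ADD
[14] I2 writes R5; I5 issues→INT
[15] I4 reads
[17] I4 exec-done
[18] I4 writes R0
[19] I5 reads
[20] I5 exec-done
[21] I5 writes R4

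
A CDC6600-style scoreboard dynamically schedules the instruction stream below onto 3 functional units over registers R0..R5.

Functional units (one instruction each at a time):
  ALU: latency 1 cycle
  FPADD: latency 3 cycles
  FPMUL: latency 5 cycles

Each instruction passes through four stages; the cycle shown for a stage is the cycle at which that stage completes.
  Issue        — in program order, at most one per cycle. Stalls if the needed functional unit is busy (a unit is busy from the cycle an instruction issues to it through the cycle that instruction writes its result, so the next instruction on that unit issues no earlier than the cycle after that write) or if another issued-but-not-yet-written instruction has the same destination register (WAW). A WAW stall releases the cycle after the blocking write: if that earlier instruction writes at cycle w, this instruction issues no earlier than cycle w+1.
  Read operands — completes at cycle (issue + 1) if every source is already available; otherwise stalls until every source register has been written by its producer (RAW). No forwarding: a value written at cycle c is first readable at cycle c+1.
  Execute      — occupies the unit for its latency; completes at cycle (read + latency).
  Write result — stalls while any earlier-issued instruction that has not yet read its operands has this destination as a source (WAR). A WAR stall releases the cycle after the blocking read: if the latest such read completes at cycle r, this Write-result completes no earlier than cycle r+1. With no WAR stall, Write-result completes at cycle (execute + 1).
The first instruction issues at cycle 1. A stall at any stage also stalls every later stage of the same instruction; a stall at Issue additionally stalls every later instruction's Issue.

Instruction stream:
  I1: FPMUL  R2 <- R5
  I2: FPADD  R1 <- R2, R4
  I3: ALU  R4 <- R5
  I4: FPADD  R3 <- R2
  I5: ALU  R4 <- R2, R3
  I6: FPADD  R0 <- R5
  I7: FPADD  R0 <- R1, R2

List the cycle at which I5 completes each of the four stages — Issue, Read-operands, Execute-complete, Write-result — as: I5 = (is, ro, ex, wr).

cycle 1: I1 dispatched to FPMUL
cycle 2: I1 operands ready · I2 dispatched to FPADD
cycle 3: I3 dispatched to ALU
cycle 4: I3 operands ready
cycle 5: I3 complete
cycle 7: I1 complete
cycle 8: R2←I1
cycle 9: I2 operands ready
cycle 10: R4←I3
cycle 12: I2 complete
cycle 13: R1←I2
cycle 14: I4 dispatched to FPADD
cycle 15: I4 operands ready · I5 dispatched to ALU
cycle 18: I4 complete
cycle 19: R3←I4
cycle 20: I5 operands ready · I6 dispatched to FPADD
cycle 21: I5 complete · I6 operands ready
cycle 22: R4←I5
cycle 24: I6 complete
cycle 25: R0←I6
cycle 26: I7 dispatched to FPADD
cycle 27: I7 operands ready
cycle 30: I7 complete
cycle 31: R0←I7

I5 = (15, 20, 21, 22)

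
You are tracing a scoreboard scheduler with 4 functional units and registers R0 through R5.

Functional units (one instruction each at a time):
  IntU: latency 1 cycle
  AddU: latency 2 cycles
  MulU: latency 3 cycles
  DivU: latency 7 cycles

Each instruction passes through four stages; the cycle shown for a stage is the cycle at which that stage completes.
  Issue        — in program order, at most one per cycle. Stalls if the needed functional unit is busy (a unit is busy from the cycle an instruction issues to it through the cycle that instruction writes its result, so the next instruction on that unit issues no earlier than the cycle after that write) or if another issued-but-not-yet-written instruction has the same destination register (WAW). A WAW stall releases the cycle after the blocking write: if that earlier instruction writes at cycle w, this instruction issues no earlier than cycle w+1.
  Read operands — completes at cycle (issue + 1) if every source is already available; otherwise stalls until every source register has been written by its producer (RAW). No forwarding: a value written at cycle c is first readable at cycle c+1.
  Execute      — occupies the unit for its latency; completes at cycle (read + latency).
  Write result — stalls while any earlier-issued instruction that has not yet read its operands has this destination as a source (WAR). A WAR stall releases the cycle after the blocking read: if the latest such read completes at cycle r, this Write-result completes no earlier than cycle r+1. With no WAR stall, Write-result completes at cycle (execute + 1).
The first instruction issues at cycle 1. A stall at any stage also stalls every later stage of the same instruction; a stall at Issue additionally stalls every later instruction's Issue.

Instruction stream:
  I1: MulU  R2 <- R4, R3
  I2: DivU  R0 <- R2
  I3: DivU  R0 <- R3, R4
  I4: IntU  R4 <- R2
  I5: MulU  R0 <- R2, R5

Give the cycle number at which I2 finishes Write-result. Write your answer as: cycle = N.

cycle = 15

[1] I1 dispatched to MulU
[2] I1 operands ready | I2 dispatched to DivU
[5] I1 complete
[6] R2←I1
[7] I2 operands ready
[14] I2 complete
[15] R0←I2
[16] I3 dispatched to DivU
[17] I3 operands ready | I4 dispatched to IntU
[18] I4 operands ready
[19] I4 complete
[20] R4←I4
[24] I3 complete
[25] R0←I3
[26] I5 dispatched to MulU
[27] I5 operands ready
[30] I5 complete
[31] R0←I5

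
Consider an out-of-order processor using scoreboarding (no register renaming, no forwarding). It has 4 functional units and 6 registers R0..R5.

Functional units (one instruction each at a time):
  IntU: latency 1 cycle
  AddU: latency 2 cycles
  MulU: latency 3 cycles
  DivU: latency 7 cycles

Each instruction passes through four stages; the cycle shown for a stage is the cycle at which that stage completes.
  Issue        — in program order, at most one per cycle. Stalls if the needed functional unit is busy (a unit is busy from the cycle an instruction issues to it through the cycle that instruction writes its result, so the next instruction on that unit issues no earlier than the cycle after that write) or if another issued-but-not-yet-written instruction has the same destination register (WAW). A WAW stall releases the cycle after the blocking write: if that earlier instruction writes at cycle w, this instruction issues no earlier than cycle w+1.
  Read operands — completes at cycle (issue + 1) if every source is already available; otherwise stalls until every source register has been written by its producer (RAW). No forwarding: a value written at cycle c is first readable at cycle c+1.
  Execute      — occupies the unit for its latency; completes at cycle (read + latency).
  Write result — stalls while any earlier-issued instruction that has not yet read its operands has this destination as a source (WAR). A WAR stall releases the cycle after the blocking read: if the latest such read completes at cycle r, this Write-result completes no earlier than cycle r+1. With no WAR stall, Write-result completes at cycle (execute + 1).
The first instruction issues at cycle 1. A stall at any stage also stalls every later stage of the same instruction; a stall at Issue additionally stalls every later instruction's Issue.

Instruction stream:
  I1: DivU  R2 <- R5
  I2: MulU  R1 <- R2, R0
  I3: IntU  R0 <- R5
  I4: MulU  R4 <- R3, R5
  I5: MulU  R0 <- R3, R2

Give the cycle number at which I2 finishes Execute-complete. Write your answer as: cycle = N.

cycle = 14

  I1 | 1 | 2 | 9 | 10
  I2 | 2 | 11 | 14 | 15   RAW R2: wait I1 write@10
  I3 | 3 | 4 | 5 | 12   WAR R0: wait I2 read@11
  I4 | 16 | 17 | 20 | 21   struct: MulU busy until I2 writes@15
  I5 | 22 | 23 | 26 | 27   struct: MulU busy until I4 writes@21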